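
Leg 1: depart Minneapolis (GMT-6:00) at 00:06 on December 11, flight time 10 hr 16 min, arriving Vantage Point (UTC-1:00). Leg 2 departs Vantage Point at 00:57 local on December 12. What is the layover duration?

9 hours 35 minutes

Convert departure to UTC: 00:06 + 6:00 = 06:06 UTC on Dec 11.
Add 10 hours 16 minutes flight time → 16:22 UTC.
Vantage Point is UTC−1:00, so local arrival = 16:22 − 1:00 = 15:22 on Dec 11.
Layover = 00:57 − 15:22 (+1 day) = 9 hours 35 minutes.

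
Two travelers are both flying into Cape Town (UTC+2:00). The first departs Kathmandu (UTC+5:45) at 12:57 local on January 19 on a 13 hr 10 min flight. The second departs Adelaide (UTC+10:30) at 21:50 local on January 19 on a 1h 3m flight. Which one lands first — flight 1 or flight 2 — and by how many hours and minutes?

Flight 1 in UTC: 12:57 − 5:45 = 07:12 on Jan 19.
+13 hours 10 minutes → arrive 20:22 UTC on Jan 19.
Flight 2 in UTC: 21:50 − 10:30 = 11:20 on Jan 19.
+1 hour 3 minutes → arrive 12:23 UTC on Jan 19.
Flight 2 lands earlier by 7 hours 59 minutes.

the second, by 7 hours 59 minutes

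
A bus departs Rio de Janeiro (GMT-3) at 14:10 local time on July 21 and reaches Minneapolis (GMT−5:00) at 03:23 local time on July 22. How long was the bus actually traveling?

15 hours 13 minutes

Departure in UTC: 14:10 + 3:00 = 17:10 on Jul 21.
Arrival in UTC: 03:23 + 5:00 = 08:23 on Jul 22.
Elapsed = 08:23 − 17:10 (+1 day) = 15 hours 13 minutes.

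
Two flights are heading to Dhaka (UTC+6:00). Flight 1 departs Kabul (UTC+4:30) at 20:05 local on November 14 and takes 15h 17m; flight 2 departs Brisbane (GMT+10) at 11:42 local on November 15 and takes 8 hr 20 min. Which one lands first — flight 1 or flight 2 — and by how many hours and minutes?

Flight 1 in UTC: 20:05 − 4:30 = 15:35 on Nov 14.
+15 hours 17 minutes → arrive 06:52 UTC on Nov 15.
Flight 2 in UTC: 11:42 − 10:00 = 01:42 on Nov 15.
+8 hours and 20 minutes → arrive 10:02 UTC on Nov 15.
Flight 1 lands earlier by 3 hours 10 minutes.

the first, by 3 hours 10 minutes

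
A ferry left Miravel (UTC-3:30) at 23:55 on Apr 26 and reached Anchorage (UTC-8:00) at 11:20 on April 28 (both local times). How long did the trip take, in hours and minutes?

39 hours 55 minutes

Departure in UTC: 23:55 + 3:30 = 03:25 on Apr 27.
Arrival in UTC: 11:20 + 8:00 = 19:20 on Apr 28.
Elapsed = 19:20 − 03:25 (+1 day) = 39 hours 55 minutes.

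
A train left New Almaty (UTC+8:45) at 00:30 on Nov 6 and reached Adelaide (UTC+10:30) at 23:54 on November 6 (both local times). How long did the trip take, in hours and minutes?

Departure in UTC: 00:30 − 8:45 = 15:45 on Nov 5.
Arrival in UTC: 23:54 − 10:30 = 13:24 on Nov 6.
Elapsed = 13:24 − 15:45 (+1 day) = 21 hours 39 minutes.

21 hours 39 minutes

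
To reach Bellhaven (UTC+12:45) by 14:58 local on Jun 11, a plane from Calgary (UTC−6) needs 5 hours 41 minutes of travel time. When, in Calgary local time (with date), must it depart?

14:32 on June 10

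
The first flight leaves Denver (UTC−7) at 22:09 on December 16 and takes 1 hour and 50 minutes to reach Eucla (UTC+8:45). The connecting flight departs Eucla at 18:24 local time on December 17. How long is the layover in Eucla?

2 hours 40 minutes

Convert departure to UTC: 22:09 + 7:00 = 05:09 UTC on Dec 17.
Add 1 hour and 50 minutes flight time → 06:59 UTC.
Eucla is UTC+8:45, so local arrival = 06:59 + 8:45 = 15:44 on Dec 17.
Layover = 18:24 − 15:44 = 2 hours 40 minutes.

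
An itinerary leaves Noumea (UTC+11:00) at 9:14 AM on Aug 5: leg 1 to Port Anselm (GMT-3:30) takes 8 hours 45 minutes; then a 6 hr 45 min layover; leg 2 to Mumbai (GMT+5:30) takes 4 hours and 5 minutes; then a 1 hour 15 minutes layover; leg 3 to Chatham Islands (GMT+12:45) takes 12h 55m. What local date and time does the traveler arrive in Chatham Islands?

Convert departure to UTC: 9:14 AM − 11:00 = 10:14 PM UTC on Aug 4.
Add 8 hours and 45 minutes leg 1 → 6:59 AM UTC (Aug 5).
Add 6 hours and 45 minutes layover in Port Anselm → 1:44 PM UTC.
Add 4 hours and 5 minutes leg 2 → 5:49 PM UTC.
Add 1 hour and 15 minutes layover in Mumbai → 7:04 PM UTC.
Add 12 hours and 55 minutes leg 3 → 7:59 AM UTC (Aug 6).
Chatham Islands is UTC+12:45, so local arrival = 7:59 AM + 12:45 = 8:44 PM on Aug 6.

8:44 PM on Aug 6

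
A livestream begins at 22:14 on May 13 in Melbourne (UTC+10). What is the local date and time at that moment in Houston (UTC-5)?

07:14 on May 13

In UTC: 22:14 − 10:00 = 12:14 on May 13.
Houston is UTC−5:00: 12:14 − 5:00 = 07:14 on May 13.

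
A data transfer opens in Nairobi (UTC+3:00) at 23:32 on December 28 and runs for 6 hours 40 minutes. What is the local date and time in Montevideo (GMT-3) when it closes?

Convert start to UTC: 23:32 − 3:00 = 20:32 UTC on Dec 28.
Add 6 hours 40 minutes duration → 03:12 UTC (Dec 29).
Montevideo is UTC−3:00, so local end time = 03:12 − 3:00 = 00:12 on Dec 29.

00:12 on December 29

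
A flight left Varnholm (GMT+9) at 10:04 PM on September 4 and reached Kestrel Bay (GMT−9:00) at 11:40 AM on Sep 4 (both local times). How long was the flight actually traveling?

Departure in UTC: 10:04 PM − 9:00 = 1:04 PM on Sep 4.
Arrival in UTC: 11:40 AM + 9:00 = 8:40 PM on Sep 4.
Elapsed = 8:40 PM − 1:04 PM = 7 hours 36 minutes.

7 hours 36 minutes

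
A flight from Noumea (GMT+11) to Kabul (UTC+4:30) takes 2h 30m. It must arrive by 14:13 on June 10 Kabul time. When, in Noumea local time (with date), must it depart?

18:13 on June 10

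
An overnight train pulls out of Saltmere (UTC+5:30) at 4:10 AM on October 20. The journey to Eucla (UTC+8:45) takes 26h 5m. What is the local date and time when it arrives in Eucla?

Convert departure to UTC: 4:10 AM − 5:30 = 10:40 PM UTC on Oct 19.
Add 26 hours and 5 minutes travel time → 12:45 AM UTC (Oct 21).
Eucla is UTC+8:45, so local arrival = 12:45 AM + 8:45 = 9:30 AM on Oct 21.

9:30 AM on October 21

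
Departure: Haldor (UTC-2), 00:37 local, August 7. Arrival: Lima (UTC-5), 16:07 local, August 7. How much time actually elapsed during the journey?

18 hours 30 minutes

Lima is 3:00 behind Haldor.
Clock-face elapsed time (ignoring zones) is 15 hours 30 minutes.
Actual elapsed = 15 hours 30 minutes + 3:00 = 18 hours 30 minutes.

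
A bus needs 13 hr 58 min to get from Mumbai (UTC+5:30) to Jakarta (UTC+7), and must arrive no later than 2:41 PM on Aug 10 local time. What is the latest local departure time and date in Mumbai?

Target arrival in UTC: 2:41 PM − 7:00 = 7:41 AM on Aug 10.
Subtract 13 hours and 58 minutes → departure 5:43 PM UTC on Aug 9.
Mumbai is UTC+5:30: 5:43 PM + 5:30 = 11:13 PM on Aug 9.

11:13 PM on Aug 9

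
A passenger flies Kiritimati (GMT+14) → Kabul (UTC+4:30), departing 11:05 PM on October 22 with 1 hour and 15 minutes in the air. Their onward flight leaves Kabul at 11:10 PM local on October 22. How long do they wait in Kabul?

8 hours 20 minutes

Convert departure to UTC: 11:05 PM − 14:00 = 9:05 AM UTC on Oct 22.
Add 1 hour and 15 minutes flight time → 10:20 AM UTC.
Kabul is UTC+4:30, so local arrival = 10:20 AM + 4:30 = 2:50 PM on Oct 22.
Layover = 11:10 PM − 2:50 PM = 8 hours 20 minutes.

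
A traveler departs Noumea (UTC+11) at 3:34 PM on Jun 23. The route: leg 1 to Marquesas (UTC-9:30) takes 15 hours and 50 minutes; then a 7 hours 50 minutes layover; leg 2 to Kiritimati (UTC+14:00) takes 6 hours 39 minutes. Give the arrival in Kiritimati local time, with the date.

Convert departure to UTC: 3:34 PM − 11:00 = 4:34 AM UTC on Jun 23.
Add 15 hours and 50 minutes leg 1 → 8:24 PM UTC.
Add 7 hours 50 minutes layover in Marquesas → 4:14 AM UTC (Jun 24).
Add 6 hours 39 minutes leg 2 → 10:53 AM UTC.
Kiritimati is UTC+14:00, so local arrival = 10:53 AM + 14:00 = 12:53 AM on Jun 25.

12:53 AM on Jun 25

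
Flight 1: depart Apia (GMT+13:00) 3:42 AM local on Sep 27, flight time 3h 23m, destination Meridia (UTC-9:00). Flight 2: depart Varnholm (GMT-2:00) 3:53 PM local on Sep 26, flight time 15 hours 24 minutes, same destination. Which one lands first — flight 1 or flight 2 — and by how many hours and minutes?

the first, by 15 hours 12 minutes

Flight 1 in UTC: 3:42 AM − 13:00 = 2:42 PM on Sep 26.
+3 hours 23 minutes → arrive 6:05 PM UTC on Sep 26.
Flight 2 in UTC: 3:53 PM + 2:00 = 5:53 PM on Sep 26.
+15 hours 24 minutes → arrive 9:17 AM UTC on Sep 27.
Flight 1 lands earlier by 15 hours 12 minutes.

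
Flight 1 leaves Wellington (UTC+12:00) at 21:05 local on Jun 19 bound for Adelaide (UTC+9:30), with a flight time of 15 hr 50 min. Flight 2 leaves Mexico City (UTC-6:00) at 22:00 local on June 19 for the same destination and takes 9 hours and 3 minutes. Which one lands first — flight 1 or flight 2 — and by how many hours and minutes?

Flight 1 in UTC: 21:05 − 12:00 = 09:05 on Jun 19.
+15 hours 50 minutes → arrive 00:55 UTC on Jun 20.
Flight 2 in UTC: 22:00 + 6:00 = 04:00 on Jun 20.
+9 hours 3 minutes → arrive 13:03 UTC on Jun 20.
Flight 1 lands earlier by 12 hours 8 minutes.

the first, by 12 hours 8 minutes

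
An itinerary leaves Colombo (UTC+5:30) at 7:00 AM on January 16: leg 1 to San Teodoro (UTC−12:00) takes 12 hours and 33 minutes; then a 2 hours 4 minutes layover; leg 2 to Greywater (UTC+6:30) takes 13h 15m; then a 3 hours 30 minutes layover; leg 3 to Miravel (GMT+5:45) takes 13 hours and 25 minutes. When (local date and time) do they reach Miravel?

4:02 AM on January 18

Convert departure to UTC: 7:00 AM − 5:30 = 1:30 AM UTC on Jan 16.
Add 12 hours and 33 minutes leg 1 → 2:03 PM UTC.
Add 2 hours and 4 minutes layover in San Teodoro → 4:07 PM UTC.
Add 13 hours and 15 minutes leg 2 → 5:22 AM UTC (Jan 17).
Add 3 hours 30 minutes layover in Greywater → 8:52 AM UTC.
Add 13 hours 25 minutes leg 3 → 10:17 PM UTC.
Miravel is UTC+5:45, so local arrival = 10:17 PM + 5:45 = 4:02 AM on Jan 18.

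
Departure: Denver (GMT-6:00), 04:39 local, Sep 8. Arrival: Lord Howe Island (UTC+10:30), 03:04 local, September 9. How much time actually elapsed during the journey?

Departure in UTC: 04:39 + 6:00 = 10:39 on Sep 8.
Arrival in UTC: 03:04 − 10:30 = 16:34 on Sep 8.
Elapsed = 16:34 − 10:39 = 5 hours 55 minutes.

5 hours 55 minutes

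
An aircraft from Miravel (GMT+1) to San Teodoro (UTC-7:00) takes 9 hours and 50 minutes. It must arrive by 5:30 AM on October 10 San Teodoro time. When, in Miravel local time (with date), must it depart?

Target arrival in UTC: 5:30 AM + 7:00 = 12:30 PM on Oct 10.
Subtract 9 hours 50 minutes → departure 2:40 AM UTC on Oct 10.
Miravel is UTC+1:00: 2:40 AM + 1:00 = 3:40 AM on Oct 10.

3:40 AM on October 10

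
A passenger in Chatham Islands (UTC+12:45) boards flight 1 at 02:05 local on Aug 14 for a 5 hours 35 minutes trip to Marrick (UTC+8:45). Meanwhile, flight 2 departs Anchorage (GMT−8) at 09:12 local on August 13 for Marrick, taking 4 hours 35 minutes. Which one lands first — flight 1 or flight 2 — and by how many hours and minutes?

Flight 1 in UTC: 02:05 − 12:45 = 13:20 on Aug 13.
+5 hours 35 minutes → arrive 18:55 UTC on Aug 13.
Flight 2 in UTC: 09:12 + 8:00 = 17:12 on Aug 13.
+4 hours 35 minutes → arrive 21:47 UTC on Aug 13.
Flight 1 lands earlier by 2 hours 52 minutes.

the first, by 2 hours 52 minutes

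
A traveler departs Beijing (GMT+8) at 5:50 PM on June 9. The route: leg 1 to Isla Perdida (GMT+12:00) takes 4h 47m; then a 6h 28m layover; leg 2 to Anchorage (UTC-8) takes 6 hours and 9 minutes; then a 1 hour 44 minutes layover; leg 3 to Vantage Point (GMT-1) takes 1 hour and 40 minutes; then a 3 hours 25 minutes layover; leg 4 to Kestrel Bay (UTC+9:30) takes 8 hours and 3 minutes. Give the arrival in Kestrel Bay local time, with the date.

3:36 AM on Jun 11

Convert departure to UTC: 5:50 PM − 8:00 = 9:50 AM UTC on Jun 9.
Add 4 hours and 47 minutes leg 1 → 2:37 PM UTC.
Add 6 hours and 28 minutes layover in Isla Perdida → 9:05 PM UTC.
Add 6 hours and 9 minutes leg 2 → 3:14 AM UTC (Jun 10).
Add 1 hour and 44 minutes layover in Anchorage → 4:58 AM UTC.
Add 1 hour and 40 minutes leg 3 → 6:38 AM UTC.
Add 3 hours 25 minutes layover in Vantage Point → 10:03 AM UTC.
Add 8 hours and 3 minutes leg 4 → 6:06 PM UTC.
Kestrel Bay is UTC+9:30, so local arrival = 6:06 PM + 9:30 = 3:36 AM on Jun 11.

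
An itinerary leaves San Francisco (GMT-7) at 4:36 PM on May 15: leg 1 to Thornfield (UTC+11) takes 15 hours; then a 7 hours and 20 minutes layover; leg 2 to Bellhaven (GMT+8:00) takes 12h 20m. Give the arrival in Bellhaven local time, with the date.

6:16 PM on May 17

Convert departure to UTC: 4:36 PM + 7:00 = 11:36 PM UTC on May 15.
Add 15 hours leg 1 → 2:36 PM UTC (May 16).
Add 7 hours 20 minutes layover in Thornfield → 9:56 PM UTC.
Add 12 hours 20 minutes leg 2 → 10:16 AM UTC (May 17).
Bellhaven is UTC+8:00, so local arrival = 10:16 AM + 8:00 = 6:16 PM on May 17.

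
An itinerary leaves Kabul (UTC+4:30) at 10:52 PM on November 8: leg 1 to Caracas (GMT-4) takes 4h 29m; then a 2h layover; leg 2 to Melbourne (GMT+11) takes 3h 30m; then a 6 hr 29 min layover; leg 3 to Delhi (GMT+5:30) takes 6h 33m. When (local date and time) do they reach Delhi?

10:53 PM on Nov 9

Convert departure to UTC: 10:52 PM − 4:30 = 6:22 PM UTC on Nov 8.
Add 4 hours 29 minutes leg 1 → 10:51 PM UTC.
Add 2 hours layover in Caracas → 12:51 AM UTC (Nov 9).
Add 3 hours and 30 minutes leg 2 → 4:21 AM UTC.
Add 6 hours 29 minutes layover in Melbourne → 10:50 AM UTC.
Add 6 hours and 33 minutes leg 3 → 5:23 PM UTC.
Delhi is UTC+5:30, so local arrival = 5:23 PM + 5:30 = 10:53 PM on Nov 9.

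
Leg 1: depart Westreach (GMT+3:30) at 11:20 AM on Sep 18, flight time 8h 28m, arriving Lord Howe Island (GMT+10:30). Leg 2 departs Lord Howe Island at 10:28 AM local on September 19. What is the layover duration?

Convert departure to UTC: 11:20 AM − 3:30 = 7:50 AM UTC on Sep 18.
Add 8 hours 28 minutes flight time → 4:18 PM UTC.
Lord Howe Island is UTC+10:30, so local arrival = 4:18 PM + 10:30 = 2:48 AM on Sep 19.
Layover = 10:28 AM − 2:48 AM = 7 hours 40 minutes.

7 hours 40 minutes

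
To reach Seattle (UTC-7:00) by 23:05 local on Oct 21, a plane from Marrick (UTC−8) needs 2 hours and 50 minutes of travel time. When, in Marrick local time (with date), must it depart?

19:15 on October 21

Target arrival in UTC: 23:05 + 7:00 = 06:05 on Oct 22.
Subtract 2 hours 50 minutes → departure 03:15 UTC on Oct 22.
Marrick is UTC−8:00: 03:15 − 8:00 = 19:15 on Oct 21.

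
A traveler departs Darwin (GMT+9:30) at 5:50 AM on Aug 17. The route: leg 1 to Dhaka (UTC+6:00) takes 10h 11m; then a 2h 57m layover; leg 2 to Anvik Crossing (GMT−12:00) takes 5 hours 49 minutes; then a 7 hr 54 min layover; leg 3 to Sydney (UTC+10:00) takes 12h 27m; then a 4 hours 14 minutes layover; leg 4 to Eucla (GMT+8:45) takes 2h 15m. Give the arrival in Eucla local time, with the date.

2:52 AM on August 19

Convert departure to UTC: 5:50 AM − 9:30 = 8:20 PM UTC on Aug 16.
Add 10 hours 11 minutes leg 1 → 6:31 AM UTC (Aug 17).
Add 2 hours and 57 minutes layover in Dhaka → 9:28 AM UTC.
Add 5 hours 49 minutes leg 2 → 3:17 PM UTC.
Add 7 hours 54 minutes layover in Anvik Crossing → 11:11 PM UTC.
Add 12 hours 27 minutes leg 3 → 11:38 AM UTC (Aug 18).
Add 4 hours 14 minutes layover in Sydney → 3:52 PM UTC.
Add 2 hours 15 minutes leg 4 → 6:07 PM UTC.
Eucla is UTC+8:45, so local arrival = 6:07 PM + 8:45 = 2:52 AM on Aug 19.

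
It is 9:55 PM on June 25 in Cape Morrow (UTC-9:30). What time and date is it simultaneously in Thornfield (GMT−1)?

6:25 AM on June 26

In UTC: 9:55 PM + 9:30 = 7:25 AM on Jun 26.
Thornfield is UTC−1:00: 7:25 AM − 1:00 = 6:25 AM on Jun 26.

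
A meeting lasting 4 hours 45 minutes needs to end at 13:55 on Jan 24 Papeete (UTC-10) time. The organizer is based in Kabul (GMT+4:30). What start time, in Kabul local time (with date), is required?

Target end time in UTC: 13:55 + 10:00 = 23:55 on Jan 24.
Subtract 4 hours and 45 minutes → start 19:10 UTC on Jan 24.
Kabul is UTC+4:30: 19:10 + 4:30 = 23:40 on Jan 24.

23:40 on Jan 24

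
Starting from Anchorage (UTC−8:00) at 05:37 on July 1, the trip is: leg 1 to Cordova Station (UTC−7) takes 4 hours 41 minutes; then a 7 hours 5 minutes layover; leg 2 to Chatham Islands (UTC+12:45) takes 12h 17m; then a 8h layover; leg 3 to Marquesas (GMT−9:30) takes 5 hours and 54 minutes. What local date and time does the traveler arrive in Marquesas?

Convert departure to UTC: 05:37 + 8:00 = 13:37 UTC on Jul 1.
Add 4 hours and 41 minutes leg 1 → 18:18 UTC.
Add 7 hours and 5 minutes layover in Cordova Station → 01:23 UTC (Jul 2).
Add 12 hours and 17 minutes leg 2 → 13:40 UTC.
Add 8 hours layover in Chatham Islands → 21:40 UTC.
Add 5 hours and 54 minutes leg 3 → 03:34 UTC (Jul 3).
Marquesas is UTC−9:30, so local arrival = 03:34 − 9:30 = 18:04 on Jul 2.

18:04 on July 2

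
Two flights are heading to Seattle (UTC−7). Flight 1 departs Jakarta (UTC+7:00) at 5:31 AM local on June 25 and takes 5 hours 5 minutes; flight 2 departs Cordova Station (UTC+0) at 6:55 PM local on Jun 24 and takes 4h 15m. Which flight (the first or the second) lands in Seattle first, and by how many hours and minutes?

Flight 1 in UTC: 5:31 AM − 7:00 = 10:31 PM on Jun 24.
+5 hours and 5 minutes → arrive 3:36 AM UTC on Jun 25.
Flight 2 departs at 6:55 PM UTC (Jun 24).
+4 hours 15 minutes → arrive 11:10 PM UTC on Jun 24.
Flight 2 lands earlier by 4 hours 26 minutes.

the second, by 4 hours 26 minutes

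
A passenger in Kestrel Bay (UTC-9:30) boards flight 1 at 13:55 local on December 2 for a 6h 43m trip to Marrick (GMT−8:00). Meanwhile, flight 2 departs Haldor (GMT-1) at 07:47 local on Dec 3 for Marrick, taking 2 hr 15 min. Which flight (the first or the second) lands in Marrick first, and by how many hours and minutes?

Flight 1 in UTC: 13:55 + 9:30 = 23:25 on Dec 2.
+6 hours 43 minutes → arrive 06:08 UTC on Dec 3.
Flight 2 in UTC: 07:47 + 1:00 = 08:47 on Dec 3.
+2 hours and 15 minutes → arrive 11:02 UTC on Dec 3.
Flight 1 lands earlier by 4 hours 54 minutes.

the first, by 4 hours 54 minutes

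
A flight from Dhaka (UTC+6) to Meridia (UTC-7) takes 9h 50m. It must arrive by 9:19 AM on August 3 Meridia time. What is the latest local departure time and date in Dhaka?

12:29 PM on Aug 3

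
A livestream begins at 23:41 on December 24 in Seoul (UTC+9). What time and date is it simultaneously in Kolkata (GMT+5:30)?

20:11 on December 24

In UTC: 23:41 − 9:00 = 14:41 on Dec 24.
Kolkata is UTC+5:30: 14:41 + 5:30 = 20:11 on Dec 24.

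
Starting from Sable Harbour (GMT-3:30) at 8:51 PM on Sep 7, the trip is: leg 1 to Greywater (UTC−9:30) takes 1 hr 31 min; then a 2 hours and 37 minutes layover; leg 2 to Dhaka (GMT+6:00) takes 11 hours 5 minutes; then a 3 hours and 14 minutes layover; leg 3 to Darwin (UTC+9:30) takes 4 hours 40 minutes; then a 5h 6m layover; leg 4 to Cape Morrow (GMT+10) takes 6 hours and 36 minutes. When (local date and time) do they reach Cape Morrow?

Convert departure to UTC: 8:51 PM + 3:30 = 12:21 AM UTC on Sep 8.
Add 1 hour and 31 minutes leg 1 → 1:52 AM UTC.
Add 2 hours and 37 minutes layover in Greywater → 4:29 AM UTC.
Add 11 hours and 5 minutes leg 2 → 3:34 PM UTC.
Add 3 hours 14 minutes layover in Dhaka → 6:48 PM UTC.
Add 4 hours 40 minutes leg 3 → 11:28 PM UTC.
Add 5 hours and 6 minutes layover in Darwin → 4:34 AM UTC (Sep 9).
Add 6 hours and 36 minutes leg 4 → 11:10 AM UTC.
Cape Morrow is UTC+10:00, so local arrival = 11:10 AM + 10:00 = 9:10 PM on Sep 9.

9:10 PM on Sep 9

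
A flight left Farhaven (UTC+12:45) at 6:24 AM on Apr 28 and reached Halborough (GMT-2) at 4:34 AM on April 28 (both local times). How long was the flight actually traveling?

12 hours 55 minutes

Departure in UTC: 6:24 AM − 12:45 = 5:39 PM on Apr 27.
Arrival in UTC: 4:34 AM + 2:00 = 6:34 AM on Apr 28.
Elapsed = 6:34 AM − 5:39 PM (+1 day) = 12 hours 55 minutes.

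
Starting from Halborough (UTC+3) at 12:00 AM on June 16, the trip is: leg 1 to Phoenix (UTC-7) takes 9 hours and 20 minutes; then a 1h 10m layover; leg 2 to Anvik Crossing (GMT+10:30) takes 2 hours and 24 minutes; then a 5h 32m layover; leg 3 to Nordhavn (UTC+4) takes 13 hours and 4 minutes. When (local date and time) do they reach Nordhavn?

Convert departure to UTC: 12:00 AM − 3:00 = 9:00 PM UTC on Jun 15.
Add 9 hours and 20 minutes leg 1 → 6:20 AM UTC (Jun 16).
Add 1 hour and 10 minutes layover in Phoenix → 7:30 AM UTC.
Add 2 hours 24 minutes leg 2 → 9:54 AM UTC.
Add 5 hours 32 minutes layover in Anvik Crossing → 3:26 PM UTC.
Add 13 hours 4 minutes leg 3 → 4:30 AM UTC (Jun 17).
Nordhavn is UTC+4:00, so local arrival = 4:30 AM + 4:00 = 8:30 AM on Jun 17.

8:30 AM on June 17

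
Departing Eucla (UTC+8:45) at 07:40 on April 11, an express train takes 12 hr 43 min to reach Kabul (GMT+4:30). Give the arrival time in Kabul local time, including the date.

Convert departure to UTC: 07:40 − 8:45 = 22:55 UTC on Apr 10.
Add 12 hours 43 minutes travel time → 11:38 UTC (Apr 11).
Kabul is UTC+4:30, so local arrival = 11:38 + 4:30 = 16:08 on Apr 11.

16:08 on Apr 11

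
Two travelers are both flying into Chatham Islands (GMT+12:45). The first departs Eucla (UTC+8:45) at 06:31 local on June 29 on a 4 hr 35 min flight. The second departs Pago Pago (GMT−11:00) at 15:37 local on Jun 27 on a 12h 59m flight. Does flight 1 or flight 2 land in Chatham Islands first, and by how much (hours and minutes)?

Flight 1 in UTC: 06:31 − 8:45 = 21:46 on Jun 28.
+4 hours and 35 minutes → arrive 02:21 UTC on Jun 29.
Flight 2 in UTC: 15:37 + 11:00 = 02:37 on Jun 28.
+12 hours and 59 minutes → arrive 15:36 UTC on Jun 28.
Flight 2 lands earlier by 10 hours 45 minutes.

the second, by 10 hours 45 minutes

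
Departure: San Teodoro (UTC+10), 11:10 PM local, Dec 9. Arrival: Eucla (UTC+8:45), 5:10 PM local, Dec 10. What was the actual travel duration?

19 hours 15 minutes

Departure in UTC: 11:10 PM − 10:00 = 1:10 PM on Dec 9.
Arrival in UTC: 5:10 PM − 8:45 = 8:25 AM on Dec 10.
Elapsed = 8:25 AM − 1:10 PM (+1 day) = 19 hours 15 minutes.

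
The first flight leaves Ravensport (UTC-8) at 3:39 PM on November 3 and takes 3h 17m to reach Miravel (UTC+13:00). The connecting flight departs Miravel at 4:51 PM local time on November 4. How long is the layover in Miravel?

Convert departure to UTC: 3:39 PM + 8:00 = 11:39 PM UTC on Nov 3.
Add 3 hours 17 minutes flight time → 2:56 AM UTC (Nov 4).
Miravel is UTC+13:00, so local arrival = 2:56 AM + 13:00 = 3:56 PM on Nov 4.
Layover = 4:51 PM − 3:56 PM = 55 minutes.

55 minutes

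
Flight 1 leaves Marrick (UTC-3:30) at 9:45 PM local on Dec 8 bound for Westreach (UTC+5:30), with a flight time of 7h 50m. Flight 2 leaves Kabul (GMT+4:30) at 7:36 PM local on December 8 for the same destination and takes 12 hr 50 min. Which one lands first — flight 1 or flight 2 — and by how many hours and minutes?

Flight 1 in UTC: 9:45 PM + 3:30 = 1:15 AM on Dec 9.
+7 hours and 50 minutes → arrive 9:05 AM UTC on Dec 9.
Flight 2 in UTC: 7:36 PM − 4:30 = 3:06 PM on Dec 8.
+12 hours 50 minutes → arrive 3:56 AM UTC on Dec 9.
Flight 2 lands earlier by 5 hours 9 minutes.

the second, by 5 hours 9 minutes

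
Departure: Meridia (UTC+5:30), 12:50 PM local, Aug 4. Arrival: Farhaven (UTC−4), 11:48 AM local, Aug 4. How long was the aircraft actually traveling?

8 hours 28 minutes

Departure in UTC: 12:50 PM − 5:30 = 7:20 AM on Aug 4.
Arrival in UTC: 11:48 AM + 4:00 = 3:48 PM on Aug 4.
Elapsed = 3:48 PM − 7:20 AM = 8 hours 28 minutes.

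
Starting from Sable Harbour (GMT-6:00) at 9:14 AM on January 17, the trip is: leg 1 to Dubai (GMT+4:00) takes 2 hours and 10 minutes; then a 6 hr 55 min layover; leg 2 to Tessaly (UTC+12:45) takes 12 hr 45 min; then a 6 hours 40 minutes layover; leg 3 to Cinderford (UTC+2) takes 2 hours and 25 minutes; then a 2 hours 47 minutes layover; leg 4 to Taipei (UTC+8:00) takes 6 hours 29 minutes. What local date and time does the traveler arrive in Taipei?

3:25 PM on Jan 19

Convert departure to UTC: 9:14 AM + 6:00 = 3:14 PM UTC on Jan 17.
Add 2 hours 10 minutes leg 1 → 5:24 PM UTC.
Add 6 hours 55 minutes layover in Dubai → 12:19 AM UTC (Jan 18).
Add 12 hours 45 minutes leg 2 → 1:04 PM UTC.
Add 6 hours and 40 minutes layover in Tessaly → 7:44 PM UTC.
Add 2 hours 25 minutes leg 3 → 10:09 PM UTC.
Add 2 hours 47 minutes layover in Cinderford → 12:56 AM UTC (Jan 19).
Add 6 hours and 29 minutes leg 4 → 7:25 AM UTC.
Taipei is UTC+8:00, so local arrival = 7:25 AM + 8:00 = 3:25 PM on Jan 19.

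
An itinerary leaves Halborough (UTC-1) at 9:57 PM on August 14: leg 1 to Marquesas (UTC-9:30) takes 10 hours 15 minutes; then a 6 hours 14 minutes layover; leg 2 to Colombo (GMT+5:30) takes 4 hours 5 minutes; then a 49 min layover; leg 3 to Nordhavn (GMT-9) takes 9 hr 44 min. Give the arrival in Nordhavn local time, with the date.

9:04 PM on Aug 15

Convert departure to UTC: 9:57 PM + 1:00 = 10:57 PM UTC on Aug 14.
Add 10 hours 15 minutes leg 1 → 9:12 AM UTC (Aug 15).
Add 6 hours and 14 minutes layover in Marquesas → 3:26 PM UTC.
Add 4 hours and 5 minutes leg 2 → 7:31 PM UTC.
Add 49 minutes layover in Colombo → 8:20 PM UTC.
Add 9 hours 44 minutes leg 3 → 6:04 AM UTC (Aug 16).
Nordhavn is UTC−9:00, so local arrival = 6:04 AM − 9:00 = 9:04 PM on Aug 15.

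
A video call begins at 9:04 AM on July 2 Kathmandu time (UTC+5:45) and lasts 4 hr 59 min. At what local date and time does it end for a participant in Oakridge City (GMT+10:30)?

Convert start to UTC: 9:04 AM − 5:45 = 3:19 AM UTC on Jul 2.
Add 4 hours 59 minutes duration → 8:18 AM UTC.
Oakridge City is UTC+10:30, so local end time = 8:18 AM + 10:30 = 6:48 PM on Jul 2.

6:48 PM on July 2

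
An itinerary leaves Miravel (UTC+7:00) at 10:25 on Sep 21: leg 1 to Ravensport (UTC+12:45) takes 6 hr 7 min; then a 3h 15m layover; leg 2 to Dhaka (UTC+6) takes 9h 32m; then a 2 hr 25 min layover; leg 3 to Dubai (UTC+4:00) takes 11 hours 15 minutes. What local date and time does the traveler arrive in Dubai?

15:59 on Sep 22

Convert departure to UTC: 10:25 − 7:00 = 03:25 UTC on Sep 21.
Add 6 hours and 7 minutes leg 1 → 09:32 UTC.
Add 3 hours 15 minutes layover in Ravensport → 12:47 UTC.
Add 9 hours and 32 minutes leg 2 → 22:19 UTC.
Add 2 hours and 25 minutes layover in Dhaka → 00:44 UTC (Sep 22).
Add 11 hours and 15 minutes leg 3 → 11:59 UTC.
Dubai is UTC+4:00, so local arrival = 11:59 + 4:00 = 15:59 on Sep 22.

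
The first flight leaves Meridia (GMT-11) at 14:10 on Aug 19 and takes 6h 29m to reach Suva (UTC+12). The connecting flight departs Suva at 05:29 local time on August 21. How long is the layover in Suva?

9 hours 50 minutes

Convert departure to UTC: 14:10 + 11:00 = 01:10 UTC on Aug 20.
Add 6 hours 29 minutes flight time → 07:39 UTC.
Suva is UTC+12:00, so local arrival = 07:39 + 12:00 = 19:39 on Aug 20.
Layover = 05:29 − 19:39 (+1 day) = 9 hours 50 minutes.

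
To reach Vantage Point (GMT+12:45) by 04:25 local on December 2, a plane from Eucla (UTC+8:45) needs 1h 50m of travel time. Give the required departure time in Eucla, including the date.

22:35 on December 1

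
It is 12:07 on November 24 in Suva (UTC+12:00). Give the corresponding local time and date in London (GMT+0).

In UTC: 12:07 − 12:00 = 00:07 on Nov 24.
London is UTC+0, so it is 00:07 on Nov 24.

00:07 on Nov 24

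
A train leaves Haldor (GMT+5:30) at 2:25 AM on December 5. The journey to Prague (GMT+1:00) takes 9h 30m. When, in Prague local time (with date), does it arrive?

Convert departure to UTC: 2:25 AM − 5:30 = 8:55 PM UTC on Dec 4.
Add 9 hours and 30 minutes travel time → 6:25 AM UTC (Dec 5).
Prague is UTC+1:00, so local arrival = 6:25 AM + 1:00 = 7:25 AM on Dec 5.

7:25 AM on Dec 5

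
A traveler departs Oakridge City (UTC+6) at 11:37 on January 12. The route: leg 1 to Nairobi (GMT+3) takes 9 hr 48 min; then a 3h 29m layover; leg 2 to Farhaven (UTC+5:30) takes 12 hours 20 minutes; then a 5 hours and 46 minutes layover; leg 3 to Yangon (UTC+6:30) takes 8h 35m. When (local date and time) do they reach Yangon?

Convert departure to UTC: 11:37 − 6:00 = 05:37 UTC on Jan 12.
Add 9 hours and 48 minutes leg 1 → 15:25 UTC.
Add 3 hours 29 minutes layover in Nairobi → 18:54 UTC.
Add 12 hours 20 minutes leg 2 → 07:14 UTC (Jan 13).
Add 5 hours 46 minutes layover in Farhaven → 13:00 UTC.
Add 8 hours and 35 minutes leg 3 → 21:35 UTC.
Yangon is UTC+6:30, so local arrival = 21:35 + 6:30 = 04:05 on Jan 14.

04:05 on January 14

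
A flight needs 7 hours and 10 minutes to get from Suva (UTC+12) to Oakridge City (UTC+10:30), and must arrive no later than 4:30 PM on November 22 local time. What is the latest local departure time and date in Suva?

Target arrival in UTC: 4:30 PM − 10:30 = 6:00 AM on Nov 22.
Subtract 7 hours 10 minutes → departure 10:50 PM UTC on Nov 21.
Suva is UTC+12:00: 10:50 PM + 12:00 = 10:50 AM on Nov 22.

10:50 AM on November 22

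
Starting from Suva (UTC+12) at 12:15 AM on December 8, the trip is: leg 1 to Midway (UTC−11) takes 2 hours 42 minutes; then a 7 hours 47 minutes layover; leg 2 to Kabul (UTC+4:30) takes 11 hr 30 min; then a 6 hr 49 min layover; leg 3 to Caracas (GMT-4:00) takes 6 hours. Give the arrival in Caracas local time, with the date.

Convert departure to UTC: 12:15 AM − 12:00 = 12:15 PM UTC on Dec 7.
Add 2 hours 42 minutes leg 1 → 2:57 PM UTC.
Add 7 hours and 47 minutes layover in Midway → 10:44 PM UTC.
Add 11 hours 30 minutes leg 2 → 10:14 AM UTC (Dec 8).
Add 6 hours 49 minutes layover in Kabul → 5:03 PM UTC.
Add 6 hours leg 3 → 11:03 PM UTC.
Caracas is UTC−4:00, so local arrival = 11:03 PM − 4:00 = 7:03 PM on Dec 8.

7:03 PM on Dec 8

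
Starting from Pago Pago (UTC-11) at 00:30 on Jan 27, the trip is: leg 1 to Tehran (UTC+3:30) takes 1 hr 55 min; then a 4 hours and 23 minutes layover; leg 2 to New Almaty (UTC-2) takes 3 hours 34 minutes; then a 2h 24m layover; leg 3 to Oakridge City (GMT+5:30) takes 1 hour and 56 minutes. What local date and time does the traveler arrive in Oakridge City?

07:12 on January 28

Convert departure to UTC: 00:30 + 11:00 = 11:30 UTC on Jan 27.
Add 1 hour 55 minutes leg 1 → 13:25 UTC.
Add 4 hours 23 minutes layover in Tehran → 17:48 UTC.
Add 3 hours and 34 minutes leg 2 → 21:22 UTC.
Add 2 hours 24 minutes layover in New Almaty → 23:46 UTC.
Add 1 hour and 56 minutes leg 3 → 01:42 UTC (Jan 28).
Oakridge City is UTC+5:30, so local arrival = 01:42 + 5:30 = 07:12 on Jan 28.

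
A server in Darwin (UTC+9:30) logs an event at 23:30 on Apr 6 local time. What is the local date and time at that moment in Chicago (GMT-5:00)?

09:00 on Apr 6

Chicago is 14:30 behind Darwin.
Shift by the zone difference: 23:30 − 14:30 = 09:00 on Apr 6 in Chicago.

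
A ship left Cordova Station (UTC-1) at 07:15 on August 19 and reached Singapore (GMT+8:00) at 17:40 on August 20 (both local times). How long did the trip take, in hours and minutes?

25 hours 25 minutes

Singapore is 9:00 ahead of Cordova Station.
Clock-face elapsed time (ignoring zones) is 34 hours 25 minutes.
Actual elapsed = 34 hours 25 minutes − 9:00 = 25 hours 25 minutes.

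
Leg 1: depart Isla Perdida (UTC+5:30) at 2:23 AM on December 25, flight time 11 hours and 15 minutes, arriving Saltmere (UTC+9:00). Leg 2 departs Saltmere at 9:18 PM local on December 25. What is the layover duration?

Convert departure to UTC: 2:23 AM − 5:30 = 8:53 PM UTC on Dec 24.
Add 11 hours and 15 minutes flight time → 8:08 AM UTC (Dec 25).
Saltmere is UTC+9:00, so local arrival = 8:08 AM + 9:00 = 5:08 PM on Dec 25.
Layover = 9:18 PM − 5:08 PM = 4 hours 10 minutes.

4 hours 10 minutes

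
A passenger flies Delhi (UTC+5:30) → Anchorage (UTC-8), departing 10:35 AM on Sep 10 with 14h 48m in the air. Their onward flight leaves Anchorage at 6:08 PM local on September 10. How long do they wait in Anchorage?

6 hours 15 minutes

Convert departure to UTC: 10:35 AM − 5:30 = 5:05 AM UTC on Sep 10.
Add 14 hours and 48 minutes flight time → 7:53 PM UTC.
Anchorage is UTC−8:00, so local arrival = 7:53 PM − 8:00 = 11:53 AM on Sep 10.
Layover = 6:08 PM − 11:53 AM = 6 hours 15 minutes.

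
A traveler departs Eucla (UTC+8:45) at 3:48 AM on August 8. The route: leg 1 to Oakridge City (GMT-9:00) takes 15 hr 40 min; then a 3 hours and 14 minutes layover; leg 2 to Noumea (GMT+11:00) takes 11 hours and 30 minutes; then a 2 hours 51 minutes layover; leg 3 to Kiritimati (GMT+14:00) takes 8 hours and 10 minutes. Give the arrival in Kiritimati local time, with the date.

2:28 AM on August 10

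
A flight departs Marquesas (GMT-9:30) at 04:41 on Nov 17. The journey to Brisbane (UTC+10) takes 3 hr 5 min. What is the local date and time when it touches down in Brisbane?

03:16 on Nov 18

Convert departure to UTC: 04:41 + 9:30 = 14:11 UTC on Nov 17.
Add 3 hours and 5 minutes travel time → 17:16 UTC.
Brisbane is UTC+10:00, so local arrival = 17:16 + 10:00 = 03:16 on Nov 18.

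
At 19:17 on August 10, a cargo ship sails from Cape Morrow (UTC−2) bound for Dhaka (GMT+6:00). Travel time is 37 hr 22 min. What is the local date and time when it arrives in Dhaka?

Convert departure to UTC: 19:17 + 2:00 = 21:17 UTC on Aug 10.
Add 37 hours and 22 minutes travel time → 10:39 UTC (Aug 12).
Dhaka is UTC+6:00, so local arrival = 10:39 + 6:00 = 16:39 on Aug 12.

16:39 on Aug 12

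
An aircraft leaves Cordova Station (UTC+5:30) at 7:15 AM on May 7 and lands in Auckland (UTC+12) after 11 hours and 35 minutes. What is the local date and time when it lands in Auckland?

1:20 AM on May 8

Convert departure to UTC: 7:15 AM − 5:30 = 1:45 AM UTC on May 7.
Add 11 hours 35 minutes travel time → 1:20 PM UTC.
Auckland is UTC+12:00, so local arrival = 1:20 PM + 12:00 = 1:20 AM on May 8.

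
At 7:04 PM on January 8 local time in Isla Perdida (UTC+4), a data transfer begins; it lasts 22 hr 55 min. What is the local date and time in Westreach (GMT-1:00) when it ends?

12:59 PM on January 9

Convert start to UTC: 7:04 PM − 4:00 = 3:04 PM UTC on Jan 8.
Add 22 hours and 55 minutes duration → 1:59 PM UTC (Jan 9).
Westreach is UTC−1:00, so local end time = 1:59 PM − 1:00 = 12:59 PM on Jan 9.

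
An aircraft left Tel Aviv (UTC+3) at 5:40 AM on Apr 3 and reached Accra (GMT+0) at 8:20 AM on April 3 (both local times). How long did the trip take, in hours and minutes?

5 hours 40 minutes

Departure in UTC: 5:40 AM − 3:00 = 2:40 AM on Apr 3.
Arrival is already UTC: 8:20 AM on Apr 3.
Elapsed = 8:20 AM − 2:40 AM = 5 hours 40 minutes.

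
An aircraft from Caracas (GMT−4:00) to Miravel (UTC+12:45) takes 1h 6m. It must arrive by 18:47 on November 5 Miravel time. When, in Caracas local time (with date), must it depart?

Target arrival in UTC: 18:47 − 12:45 = 06:02 on Nov 5.
Subtract 1 hour and 6 minutes → departure 04:56 UTC on Nov 5.
Caracas is UTC−4:00: 04:56 − 4:00 = 00:56 on Nov 5.

00:56 on November 5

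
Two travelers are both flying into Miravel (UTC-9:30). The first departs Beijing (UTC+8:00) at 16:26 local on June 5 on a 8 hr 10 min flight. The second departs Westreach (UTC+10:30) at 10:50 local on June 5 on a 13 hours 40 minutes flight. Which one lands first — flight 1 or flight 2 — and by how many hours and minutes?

the second, by 2 hours 36 minutes

Flight 1 in UTC: 16:26 − 8:00 = 08:26 on Jun 5.
+8 hours and 10 minutes → arrive 16:36 UTC on Jun 5.
Flight 2 in UTC: 10:50 − 10:30 = 00:20 on Jun 5.
+13 hours and 40 minutes → arrive 14:00 UTC on Jun 5.
Flight 2 lands earlier by 2 hours 36 minutes.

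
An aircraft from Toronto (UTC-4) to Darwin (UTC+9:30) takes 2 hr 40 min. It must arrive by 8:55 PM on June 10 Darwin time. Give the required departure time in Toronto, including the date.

Target arrival in UTC: 8:55 PM − 9:30 = 11:25 AM on Jun 10.
Subtract 2 hours and 40 minutes → departure 8:45 AM UTC on Jun 10.
Toronto is UTC−4:00: 8:45 AM − 4:00 = 4:45 AM on Jun 10.

4:45 AM on June 10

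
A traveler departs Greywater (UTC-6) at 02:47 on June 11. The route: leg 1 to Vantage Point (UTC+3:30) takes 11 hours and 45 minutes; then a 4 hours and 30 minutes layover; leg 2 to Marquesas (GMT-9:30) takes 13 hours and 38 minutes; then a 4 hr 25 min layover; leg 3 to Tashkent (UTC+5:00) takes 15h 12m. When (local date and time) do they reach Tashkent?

Convert departure to UTC: 02:47 + 6:00 = 08:47 UTC on Jun 11.
Add 11 hours and 45 minutes leg 1 → 20:32 UTC.
Add 4 hours and 30 minutes layover in Vantage Point → 01:02 UTC (Jun 12).
Add 13 hours and 38 minutes leg 2 → 14:40 UTC.
Add 4 hours and 25 minutes layover in Marquesas → 19:05 UTC.
Add 15 hours and 12 minutes leg 3 → 10:17 UTC (Jun 13).
Tashkent is UTC+5:00, so local arrival = 10:17 + 5:00 = 15:17 on Jun 13.

15:17 on June 13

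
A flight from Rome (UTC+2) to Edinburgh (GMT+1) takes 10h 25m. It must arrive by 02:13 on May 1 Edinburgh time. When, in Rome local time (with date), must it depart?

16:48 on Apr 30

Target arrival in UTC: 02:13 − 1:00 = 01:13 on May 1.
Subtract 10 hours and 25 minutes → departure 14:48 UTC on Apr 30.
Rome is UTC+2:00: 14:48 + 2:00 = 16:48 on Apr 30.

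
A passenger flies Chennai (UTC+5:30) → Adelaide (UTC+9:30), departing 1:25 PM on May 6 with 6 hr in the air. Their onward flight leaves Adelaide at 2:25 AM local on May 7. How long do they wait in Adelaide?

3 hours

Convert departure to UTC: 1:25 PM − 5:30 = 7:55 AM UTC on May 6.
Add 6 hours flight time → 1:55 PM UTC.
Adelaide is UTC+9:30, so local arrival = 1:55 PM + 9:30 = 11:25 PM on May 6.
Layover = 2:25 AM − 11:25 PM (+1 day) = 3 hours.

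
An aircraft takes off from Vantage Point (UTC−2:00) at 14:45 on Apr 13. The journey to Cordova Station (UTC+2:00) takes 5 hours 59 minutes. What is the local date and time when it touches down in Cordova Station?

00:44 on April 14

Convert departure to UTC: 14:45 + 2:00 = 16:45 UTC on Apr 13.
Add 5 hours 59 minutes travel time → 22:44 UTC.
Cordova Station is UTC+2:00, so local arrival = 22:44 + 2:00 = 00:44 on Apr 14.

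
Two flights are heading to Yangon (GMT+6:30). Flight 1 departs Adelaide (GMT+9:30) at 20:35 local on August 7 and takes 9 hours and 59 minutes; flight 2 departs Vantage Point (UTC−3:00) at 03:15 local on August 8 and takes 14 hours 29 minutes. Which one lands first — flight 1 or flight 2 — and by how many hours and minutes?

the first, by 23 hours 40 minutes

Flight 1 in UTC: 20:35 − 9:30 = 11:05 on Aug 7.
+9 hours 59 minutes → arrive 21:04 UTC on Aug 7.
Flight 2 in UTC: 03:15 + 3:00 = 06:15 on Aug 8.
+14 hours and 29 minutes → arrive 20:44 UTC on Aug 8.
Flight 1 lands earlier by 23 hours 40 minutes.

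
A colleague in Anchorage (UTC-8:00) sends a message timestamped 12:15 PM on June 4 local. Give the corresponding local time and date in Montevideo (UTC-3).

In UTC: 12:15 PM + 8:00 = 8:15 PM on Jun 4.
Montevideo is UTC−3:00: 8:15 PM − 3:00 = 5:15 PM on Jun 4.

5:15 PM on June 4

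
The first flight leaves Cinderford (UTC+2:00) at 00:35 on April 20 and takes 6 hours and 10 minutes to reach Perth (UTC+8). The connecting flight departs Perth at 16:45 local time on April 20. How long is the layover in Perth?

Convert departure to UTC: 00:35 − 2:00 = 22:35 UTC on Apr 19.
Add 6 hours and 10 minutes flight time → 04:45 UTC (Apr 20).
Perth is UTC+8:00, so local arrival = 04:45 + 8:00 = 12:45 on Apr 20.
Layover = 16:45 − 12:45 = 4 hours.

4 hours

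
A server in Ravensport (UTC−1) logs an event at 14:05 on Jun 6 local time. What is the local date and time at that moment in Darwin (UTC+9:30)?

00:35 on June 7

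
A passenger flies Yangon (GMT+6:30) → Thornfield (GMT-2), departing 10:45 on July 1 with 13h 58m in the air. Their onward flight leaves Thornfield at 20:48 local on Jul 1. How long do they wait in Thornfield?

4 hours 35 minutes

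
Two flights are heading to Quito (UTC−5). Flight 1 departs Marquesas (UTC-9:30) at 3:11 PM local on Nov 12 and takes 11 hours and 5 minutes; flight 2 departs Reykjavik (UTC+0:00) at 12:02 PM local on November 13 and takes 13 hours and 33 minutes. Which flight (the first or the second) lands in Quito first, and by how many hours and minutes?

the first, by 13 hours 49 minutes

Flight 1 in UTC: 3:11 PM + 9:30 = 12:41 AM on Nov 13.
+11 hours 5 minutes → arrive 11:46 AM UTC on Nov 13.
Flight 2 departs at 12:02 PM UTC (Nov 13).
+13 hours 33 minutes → arrive 1:35 AM UTC on Nov 14.
Flight 1 lands earlier by 13 hours 49 minutes.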